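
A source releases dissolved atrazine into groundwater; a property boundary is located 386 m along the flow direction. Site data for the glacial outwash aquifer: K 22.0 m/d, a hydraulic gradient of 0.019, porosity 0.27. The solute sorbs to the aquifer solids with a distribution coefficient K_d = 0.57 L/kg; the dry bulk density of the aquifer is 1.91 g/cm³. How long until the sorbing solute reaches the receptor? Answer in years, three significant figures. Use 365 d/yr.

3.44 years

q = Ki = 22.0 × 0.019 = 0.4180 m/d
Average linear velocity = 0.4180 / 0.27 = 1.548 m/d
Retardation R = 1 + ρ_b·K_d/n = 1 + 1.91×0.57/0.27 = 5.032
Contaminant velocity v_c = v/R = 1.548/5.032 = 0.3076 m/d
t = L/v_c = 386/0.3076 = 1255 d
   = 1255/365 = 3.44 yr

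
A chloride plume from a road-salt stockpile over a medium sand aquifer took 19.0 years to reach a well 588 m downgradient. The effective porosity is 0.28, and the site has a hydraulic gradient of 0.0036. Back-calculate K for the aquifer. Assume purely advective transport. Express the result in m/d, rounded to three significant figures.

t = 19.0 years = 6935 d
v = L / t = 588 / 6935 = 0.08479 m/d
K = v · n / i = 0.08479 × 0.28 / 0.0036 = 6.59 m/d

6.59 m/d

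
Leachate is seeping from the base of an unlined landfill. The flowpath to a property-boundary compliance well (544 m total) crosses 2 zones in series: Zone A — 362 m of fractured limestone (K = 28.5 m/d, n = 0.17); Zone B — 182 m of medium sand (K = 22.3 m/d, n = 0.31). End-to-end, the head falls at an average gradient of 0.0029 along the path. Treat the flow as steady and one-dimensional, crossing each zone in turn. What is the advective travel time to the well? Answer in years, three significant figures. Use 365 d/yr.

4.27 years

For zones in series the flux q is common to all zones; the equivalent conductivity is the harmonic (thickness-weighted) mean, K_eq = L_total / Σ(L_j/K_j).
Σ(L/K) = 362/28.5 + 182/22.3 = 12.70 + 8.161 = 20.86 d
K_eq = L_total / Σ(L/K) = 544 / 20.86 = 26.07 m/d
q = K_eq · i = 26.07 × 0.0029 = 0.07562 m/d (same in every zone)
Zone A: v = q/n = 0.07562/0.17 = 0.4448 m/d → t_A = 362/0.4448 = 813.8 d
Zone B: v = q/n = 0.07562/0.31 = 0.2439 m/d → t_B = 182/0.2439 = 746.1 d
Total t = 813.8 + 746.1 = 1560 d
   = 1560 / 365 = 4.27 yr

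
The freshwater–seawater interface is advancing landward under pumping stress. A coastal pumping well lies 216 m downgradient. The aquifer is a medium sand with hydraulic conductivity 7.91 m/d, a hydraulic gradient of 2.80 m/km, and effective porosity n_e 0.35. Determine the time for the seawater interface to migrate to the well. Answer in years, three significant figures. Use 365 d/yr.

9.35 years

Darcy flux q = K·i = 7.91 × 0.0028 = 0.02215 m/d
v_s = q/n_e = 0.02215/0.35 = 0.06328 m/d
t = L / v = 216 / 0.06328 = 3413 d
   = 3413 / 365 = 9.35 yr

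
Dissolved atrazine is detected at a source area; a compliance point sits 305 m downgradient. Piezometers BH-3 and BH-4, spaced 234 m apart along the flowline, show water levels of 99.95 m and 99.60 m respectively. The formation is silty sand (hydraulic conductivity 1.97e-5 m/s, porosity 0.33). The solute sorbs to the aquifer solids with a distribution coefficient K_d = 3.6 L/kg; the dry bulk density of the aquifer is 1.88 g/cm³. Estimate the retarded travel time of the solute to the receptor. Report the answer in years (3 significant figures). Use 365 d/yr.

Hydraulic gradient i = (99.95 − 99.60) / 234 = 0.35 / 234 = 0.001496
K = 1.97e-5 m/s × 86400 s/d = 1.702 m/d
q = Ki = 1.702 × 0.001496 = 0.002546 m/d
Average linear velocity = 0.002546 / 0.33 = 0.007715 m/d
Retardation R = 1 + ρ_b·K_d/n = 1 + 1.88×3.6/0.33 = 21.51
Contaminant velocity v_c = v/R = 0.007715/21.51 = 3.587e-4 m/d
t = L/v_c = 305/3.587e-4 = 850400 d
   = 850400/365 = 2330 yr

2330 years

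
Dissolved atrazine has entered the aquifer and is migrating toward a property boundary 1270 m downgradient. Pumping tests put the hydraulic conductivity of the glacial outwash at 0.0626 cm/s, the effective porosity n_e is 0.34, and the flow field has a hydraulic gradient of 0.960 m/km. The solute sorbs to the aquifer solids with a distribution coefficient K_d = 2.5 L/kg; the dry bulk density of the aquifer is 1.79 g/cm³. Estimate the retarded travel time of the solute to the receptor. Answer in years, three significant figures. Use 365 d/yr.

323 years

K = 0.0626 cm/s × 864 = 54.09 m/d
Darcy flux q = K·i = 54.09 × 9.6e-4 = 0.05192 m/d
v = Ki/n = 54.09·9.6e-4/0.34 = 0.1527 m/d
Retardation R = 1 + ρ_b·K_d/n = 1 + 1.79×2.5/0.34 = 14.16
Contaminant velocity v_c = v/R = 0.1527/14.16 = 0.01078 m/d
t = L/v_c = 1270/0.01078 = 117800 d
   = 117800/365 = 323 yr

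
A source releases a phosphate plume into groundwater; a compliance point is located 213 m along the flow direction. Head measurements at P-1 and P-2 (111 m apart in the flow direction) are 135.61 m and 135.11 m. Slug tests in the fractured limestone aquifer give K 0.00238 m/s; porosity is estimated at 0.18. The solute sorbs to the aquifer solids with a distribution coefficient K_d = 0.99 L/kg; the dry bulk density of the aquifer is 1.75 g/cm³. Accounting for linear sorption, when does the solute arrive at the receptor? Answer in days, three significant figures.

440 days

Hydraulic gradient i = (135.61 − 135.11) / 111 = 0.50 / 111 = 0.004505
K = 0.00238 m/s × 86400 s/d = 205.6 m/d
Darcy flux q = K·i = 205.6 × 0.004505 = 0.9263 m/d
Seepage velocity v = q / n = 0.9263 / 0.18 = 5.146 m/d
Retardation R = 1 + ρ_b·K_d/n = 1 + 1.75×0.99/0.18 = 10.63
Contaminant velocity v_c = v/R = 5.146/10.63 = 0.4843 m/d
t = L/v_c = 213/0.4843 = 439.8 d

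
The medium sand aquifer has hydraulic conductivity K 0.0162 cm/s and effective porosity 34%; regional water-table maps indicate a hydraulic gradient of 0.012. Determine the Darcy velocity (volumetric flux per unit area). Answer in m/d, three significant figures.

K = 0.0162 cm/s × 864 = 14.00 m/d
Darcy flux q = K·i = 14.00 × 0.012 = 0.1680 m/d

0.168 m/d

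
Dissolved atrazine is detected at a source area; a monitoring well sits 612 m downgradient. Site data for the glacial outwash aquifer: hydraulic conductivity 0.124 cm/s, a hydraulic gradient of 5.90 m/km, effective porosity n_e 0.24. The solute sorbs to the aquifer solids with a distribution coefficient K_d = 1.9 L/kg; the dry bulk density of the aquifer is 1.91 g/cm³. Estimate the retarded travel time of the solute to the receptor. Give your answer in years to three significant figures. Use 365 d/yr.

K = 0.124 cm/s × 864 = 107.1 m/d
q = Ki = 107.1 × 0.0059 = 0.6321 m/d
v_s = q/n_e = 0.6321/0.24 = 2.634 m/d
Retardation R = 1 + ρ_b·K_d/n = 1 + 1.91×1.9/0.24 = 16.12
Contaminant velocity v_c = v/R = 2.634/16.12 = 0.1634 m/d
t = L/v_c = 612/0.1634 = 3746 d
   = 3746/365 = 10.3 yr

10.3 years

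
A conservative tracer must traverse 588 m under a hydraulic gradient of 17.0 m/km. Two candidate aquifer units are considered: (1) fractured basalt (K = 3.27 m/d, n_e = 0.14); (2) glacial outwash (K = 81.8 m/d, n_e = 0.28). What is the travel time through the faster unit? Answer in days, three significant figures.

118 days

Unit 1 (fractured basalt): v = 3.27×0.017/0.14 = 0.3971 m/d, t = 588/0.3971 = 1481 d
Unit 2 (glacial outwash): v = 81.8×0.017/0.28 = 4.966 m/d, t = 588/4.966 = 118.4 d
Faster unit: t = 118 d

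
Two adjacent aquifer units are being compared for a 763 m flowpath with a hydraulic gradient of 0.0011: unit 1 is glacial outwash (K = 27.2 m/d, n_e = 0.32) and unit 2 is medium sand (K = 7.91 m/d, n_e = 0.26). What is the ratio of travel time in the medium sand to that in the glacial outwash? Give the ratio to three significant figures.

2.79

Unit 1 (glacial outwash): v = 27.2×0.0011/0.32 = 0.09350 m/d, t = 763/0.09350 = 8160 d
Unit 2 (medium sand): v = 7.91×0.0011/0.26 = 0.03347 m/d, t = 763/0.03347 = 22800 d
t(medium sand) / t(glacial outwash) = 22800/8160 = 2.79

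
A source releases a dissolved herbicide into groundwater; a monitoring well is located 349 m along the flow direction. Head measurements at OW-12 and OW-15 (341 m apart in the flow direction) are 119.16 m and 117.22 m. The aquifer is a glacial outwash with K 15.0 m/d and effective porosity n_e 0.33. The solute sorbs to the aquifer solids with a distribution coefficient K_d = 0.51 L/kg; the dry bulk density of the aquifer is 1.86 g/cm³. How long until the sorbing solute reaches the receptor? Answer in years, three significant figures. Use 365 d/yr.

14.3 years

Hydraulic gradient i = (119.16 − 117.22) / 341 = 1.94 / 341 = 0.005689
Specific discharge q = 15.0 × 0.005689 = 0.08534 m/d
v = Ki/n = 15.0·0.005689/0.33 = 0.2586 m/d
Retardation R = 1 + ρ_b·K_d/n = 1 + 1.86×0.51/0.33 = 3.875
Contaminant velocity v_c = v/R = 0.2586/3.875 = 0.06674 m/d
t = L/v_c = 349/0.06674 = 5229 d
   = 5229/365 = 14.3 yr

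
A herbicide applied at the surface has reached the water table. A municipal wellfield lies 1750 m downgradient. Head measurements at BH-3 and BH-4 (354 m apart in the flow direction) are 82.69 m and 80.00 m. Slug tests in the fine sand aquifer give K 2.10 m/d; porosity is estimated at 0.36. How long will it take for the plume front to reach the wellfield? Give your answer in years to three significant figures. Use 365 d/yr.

Hydraulic gradient i = (82.69 − 80.00) / 354 = 2.69 / 354 = 0.007599
Darcy flux q = K·i = 2.10 × 0.007599 = 0.01596 m/d
Average linear velocity = 0.01596 / 0.36 = 0.04433 m/d
t = L / v = 1750 / 0.04433 = 39480 d
   = 39480 / 365 = 108 yr

108 years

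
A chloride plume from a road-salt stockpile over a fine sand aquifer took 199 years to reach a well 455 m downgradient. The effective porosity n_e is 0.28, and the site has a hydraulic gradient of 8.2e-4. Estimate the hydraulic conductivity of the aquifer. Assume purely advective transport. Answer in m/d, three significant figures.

t = 199 years = 72640 d
v = L / t = 455 / 72640 = 0.006264 m/d
K = v · n / i = 0.006264 × 0.28 / 8.2e-4 = 2.14 m/d

2.14 m/d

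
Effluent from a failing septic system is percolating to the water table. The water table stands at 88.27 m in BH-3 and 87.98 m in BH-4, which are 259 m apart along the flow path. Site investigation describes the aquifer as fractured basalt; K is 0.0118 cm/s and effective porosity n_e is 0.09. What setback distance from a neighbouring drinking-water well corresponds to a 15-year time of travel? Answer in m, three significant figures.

694 m

Hydraulic gradient i = (88.27 − 87.98) / 259 = 0.29 / 259 = 0.001120
K = 0.0118 cm/s × 864 = 10.20 m/d
q = Ki = 10.20 × 0.001120 = 0.01142 m/d
Average linear velocity = 0.01142 / 0.09 = 0.1268 m/d
T = 15 yr × 365 = 5475 d
L = v × T = 0.1268 × 5475 = 694.4 m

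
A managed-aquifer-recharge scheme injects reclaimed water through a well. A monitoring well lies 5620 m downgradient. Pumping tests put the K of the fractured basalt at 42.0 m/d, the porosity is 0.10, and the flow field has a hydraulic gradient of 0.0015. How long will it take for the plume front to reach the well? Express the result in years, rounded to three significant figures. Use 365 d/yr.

q = Ki = 42.0 × 0.0015 = 0.06300 m/d
v = Ki/n = 42.0·0.0015/0.10 = 0.6300 m/d
t = L / v = 5620 / 0.6300 = 8921 d
   = 8921 / 365 = 24.4 yr

24.4 years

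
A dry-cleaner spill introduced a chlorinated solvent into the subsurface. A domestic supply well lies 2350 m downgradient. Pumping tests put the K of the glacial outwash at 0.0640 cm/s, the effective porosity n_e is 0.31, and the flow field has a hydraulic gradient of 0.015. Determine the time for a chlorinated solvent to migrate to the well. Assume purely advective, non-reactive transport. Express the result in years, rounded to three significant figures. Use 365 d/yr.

K = 0.0640 cm/s × 864 = 55.30 m/d
Specific discharge q = 55.30 × 0.015 = 0.8294 m/d
v_s = q/n_e = 0.8294/0.31 = 2.676 m/d
t = L / v = 2350 / 2.676 = 878.3 d
   = 878.3 / 365 = 2.41 yr

2.41 years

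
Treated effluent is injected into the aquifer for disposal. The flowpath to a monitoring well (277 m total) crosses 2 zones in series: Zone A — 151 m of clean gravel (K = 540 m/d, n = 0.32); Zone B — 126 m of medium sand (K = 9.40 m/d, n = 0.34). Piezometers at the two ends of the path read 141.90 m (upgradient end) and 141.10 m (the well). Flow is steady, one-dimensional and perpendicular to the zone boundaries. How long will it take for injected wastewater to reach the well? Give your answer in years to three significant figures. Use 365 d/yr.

4.27 years

Total head drop ΔH = 141.90 − 141.10 = 0.80 m
Steady 1-D flow in series ⇒ the Darcy flux q is identical in every zone and the zone head losses add (resistances L/K in series).
Σ(L/K) = 151/540 + 126/9.40 = 0.2796 + 13.40 = 13.68 d
q = ΔH / Σ(L/K) = 0.80 / 13.68 = 0.05846 m/d (same in every zone)
Zone A: v = q/n = 0.05846/0.32 = 0.1827 m/d → t_A = 151/0.1827 = 826.5 d
Zone B: v = q/n = 0.05846/0.34 = 0.1719 m/d → t_B = 126/0.1719 = 732.8 d
Total t = 826.5 + 732.8 = 1559 d
   = 1559 / 365 = 4.27 yr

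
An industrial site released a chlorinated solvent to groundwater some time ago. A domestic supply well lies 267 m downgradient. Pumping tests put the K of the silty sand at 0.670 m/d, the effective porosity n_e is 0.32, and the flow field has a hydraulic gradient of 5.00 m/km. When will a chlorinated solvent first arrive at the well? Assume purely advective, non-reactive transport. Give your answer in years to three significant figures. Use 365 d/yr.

Darcy flux q = K·i = 0.670 × 0.0050 = 0.003350 m/d
v = Ki/n = 0.670·0.0050/0.32 = 0.01047 m/d
t = L / v = 267 / 0.01047 = 25500 d
   = 25500 / 365 = 69.9 yr

69.9 years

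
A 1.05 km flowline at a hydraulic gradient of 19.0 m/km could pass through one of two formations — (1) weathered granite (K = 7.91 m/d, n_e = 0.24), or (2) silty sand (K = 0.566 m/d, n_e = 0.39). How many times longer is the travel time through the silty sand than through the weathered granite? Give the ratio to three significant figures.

Unit 1 (weathered granite): v = 7.91×0.019/0.24 = 0.6262 m/d, t = 1050/0.6262 = 1677 d
Unit 2 (silty sand): v = 0.566×0.019/0.39 = 0.02757 m/d, t = 1050/0.02757 = 38080 d
t(silty sand) / t(weathered granite) = 38080/1677 = 22.7

22.7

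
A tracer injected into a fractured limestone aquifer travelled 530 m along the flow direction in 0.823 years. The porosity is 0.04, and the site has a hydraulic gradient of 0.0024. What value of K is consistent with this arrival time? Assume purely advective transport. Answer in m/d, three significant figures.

t = 0.823 years = 300.4 d
v = L / t = 530 / 300.4 = 1.764 m/d
K = v · n / i = 1.764 × 0.04 / 0.0024 = 29.4 m/d

29.4 m/d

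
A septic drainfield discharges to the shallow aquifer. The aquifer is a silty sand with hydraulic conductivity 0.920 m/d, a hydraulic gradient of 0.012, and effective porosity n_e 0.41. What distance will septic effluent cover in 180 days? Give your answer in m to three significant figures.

q = Ki = 0.920 × 0.012 = 0.01104 m/d
Average linear velocity = 0.01104 / 0.41 = 0.02693 m/d
L = v × T = 0.02693 × 180 = 4.847 m

4.85 m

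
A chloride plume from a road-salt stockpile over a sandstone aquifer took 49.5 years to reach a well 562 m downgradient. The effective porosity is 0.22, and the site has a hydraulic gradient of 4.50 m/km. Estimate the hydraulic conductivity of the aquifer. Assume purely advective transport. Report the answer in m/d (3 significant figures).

t = 49.5 years = 18070 d
v = L / t = 562 / 18070 = 0.03111 m/d
K = v · n / i = 0.03111 × 0.22 / 0.0045 = 1.52 m/d

1.52 m/d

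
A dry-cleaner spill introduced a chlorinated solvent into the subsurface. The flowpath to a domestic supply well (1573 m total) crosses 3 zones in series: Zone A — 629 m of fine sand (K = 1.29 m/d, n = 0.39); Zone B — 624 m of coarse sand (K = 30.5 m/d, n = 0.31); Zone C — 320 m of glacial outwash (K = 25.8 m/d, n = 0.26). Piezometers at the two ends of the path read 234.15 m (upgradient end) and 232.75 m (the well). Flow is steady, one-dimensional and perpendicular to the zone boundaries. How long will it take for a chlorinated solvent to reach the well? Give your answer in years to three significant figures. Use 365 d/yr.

Total head drop ΔH = 234.15 − 232.75 = 1.40 m
Continuity: the same q passes through each zone, so ΔH = q·Σ(L_j/K_j) — the zones act as resistances in series.
Σ(L/K) = 629/1.29 + 624/30.5 + 320/25.8 = 487.6 + 20.46 + 12.40 = 520.5 d
q = ΔH / Σ(L/K) = 1.40 / 520.5 = 0.002690 m/d (same in every zone)
Zone A: v = q/n = 0.002690/0.39 = 0.006897 m/d → t_A = 629/0.006897 = 91200 d
Zone B: v = q/n = 0.002690/0.31 = 0.008677 m/d → t_B = 624/0.008677 = 71910 d
Zone C: v = q/n = 0.002690/0.26 = 0.01035 m/d → t_C = 320/0.01035 = 30930 d
Total t = 91200 + 71910 + 30930 = 194000 d
   = 194000 / 365 = 532 yr

532 years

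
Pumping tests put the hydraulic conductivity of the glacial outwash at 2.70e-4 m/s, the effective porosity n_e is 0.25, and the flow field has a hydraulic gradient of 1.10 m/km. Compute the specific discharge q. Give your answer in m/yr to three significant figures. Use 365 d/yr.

K = 2.70e-4 m/s × 86400 s/d = 23.33 m/d
q = Ki = 23.33 × 0.0011 = 0.02566 m/d
   = 0.02566 × 365 = 9.37 m/yr

9.37 m/yr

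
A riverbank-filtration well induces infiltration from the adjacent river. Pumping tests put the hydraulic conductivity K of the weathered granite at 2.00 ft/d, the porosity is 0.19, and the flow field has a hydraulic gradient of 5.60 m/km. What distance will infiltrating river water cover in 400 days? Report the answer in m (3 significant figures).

7.19 m

K = 2.00 ft/d × 0.3048 = 0.6096 m/d
Specific discharge q = 0.6096 × 0.0056 = 0.003414 m/d
v = Ki/n = 0.6096·0.0056/0.19 = 0.01797 m/d
L = v × T = 0.01797 × 400 = 7.187 m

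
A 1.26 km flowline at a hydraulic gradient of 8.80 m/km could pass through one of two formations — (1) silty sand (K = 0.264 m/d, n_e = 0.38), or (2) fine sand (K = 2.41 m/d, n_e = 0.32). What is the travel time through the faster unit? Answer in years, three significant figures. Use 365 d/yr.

Unit 1 (silty sand): v = 0.264×0.0088/0.38 = 0.006114 m/d, t = 1260/0.006114 = 206100 d
Unit 2 (fine sand): v = 2.41×0.0088/0.32 = 0.06628 m/d, t = 1260/0.06628 = 19010 d
Faster: 19010 d / 365 = 52.1 yr

52.1 years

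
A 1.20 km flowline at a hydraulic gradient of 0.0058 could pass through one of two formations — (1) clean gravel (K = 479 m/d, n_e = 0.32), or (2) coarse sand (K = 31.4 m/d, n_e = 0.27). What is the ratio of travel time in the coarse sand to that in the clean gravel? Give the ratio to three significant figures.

Unit 1 (clean gravel): v = 479×0.0058/0.32 = 8.682 m/d, t = 1200/8.682 = 138.2 d
Unit 2 (coarse sand): v = 31.4×0.0058/0.27 = 0.6745 m/d, t = 1200/0.6745 = 1779 d
t(coarse sand) / t(clean gravel) = 1779/138.2 = 12.9

12.9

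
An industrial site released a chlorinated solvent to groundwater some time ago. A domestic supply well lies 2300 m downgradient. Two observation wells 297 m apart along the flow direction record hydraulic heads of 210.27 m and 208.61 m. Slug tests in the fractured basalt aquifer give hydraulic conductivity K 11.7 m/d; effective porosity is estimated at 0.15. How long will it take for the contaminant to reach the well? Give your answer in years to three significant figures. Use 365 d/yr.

14.5 years

Hydraulic gradient i = (210.27 − 208.61) / 297 = 1.66 / 297 = 0.005589
Darcy flux q = K·i = 11.7 × 0.005589 = 0.06539 m/d
Average linear velocity = 0.06539 / 0.15 = 0.4360 m/d
t = L / v = 2300 / 0.4360 = 5276 d
   = 5276 / 365 = 14.5 yr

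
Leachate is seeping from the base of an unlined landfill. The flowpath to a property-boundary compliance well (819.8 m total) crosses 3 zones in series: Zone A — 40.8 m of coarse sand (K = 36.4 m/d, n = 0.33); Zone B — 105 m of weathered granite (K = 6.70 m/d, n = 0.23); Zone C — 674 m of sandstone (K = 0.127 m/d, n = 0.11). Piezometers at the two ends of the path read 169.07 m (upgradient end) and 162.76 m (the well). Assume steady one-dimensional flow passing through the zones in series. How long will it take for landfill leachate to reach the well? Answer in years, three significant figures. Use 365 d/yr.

258 years

Total head drop ΔH = 169.07 − 162.76 = 6.31 m
Steady 1-D flow in series ⇒ the Darcy flux q is identical in every zone and the zone head losses add (resistances L/K in series).
Σ(L/K) = 40.8/36.4 + 105/6.70 + 674/0.127 = 1.121 + 15.67 + 5307 = 5324 d
q = ΔH / Σ(L/K) = 6.31 / 5324 = 0.001185 m/d (same in every zone)
Zone A: v = q/n = 0.001185/0.33 = 0.003592 m/d → t_A = 40.8/0.003592 = 11360 d
Zone B: v = q/n = 0.001185/0.23 = 0.005153 m/d → t_B = 105/0.005153 = 20380 d
Zone C: v = q/n = 0.001185/0.11 = 0.01077 m/d → t_C = 674/0.01077 = 62550 d
Total t = 11360 + 20380 + 62550 = 94290 d
   = 94290 / 365 = 258 yr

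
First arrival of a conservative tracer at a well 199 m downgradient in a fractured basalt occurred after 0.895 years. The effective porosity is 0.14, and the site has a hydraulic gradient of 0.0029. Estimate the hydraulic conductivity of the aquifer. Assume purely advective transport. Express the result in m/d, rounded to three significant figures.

29.4 m/d

t = 0.895 years = 326.7 d
v = L / t = 199 / 326.7 = 0.6092 m/d
K = v · n / i = 0.6092 × 0.14 / 0.0029 = 29.4 m/d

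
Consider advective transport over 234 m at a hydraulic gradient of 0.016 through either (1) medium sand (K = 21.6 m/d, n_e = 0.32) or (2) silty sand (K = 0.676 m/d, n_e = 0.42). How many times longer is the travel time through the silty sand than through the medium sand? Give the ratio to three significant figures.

41.9

Unit 1 (medium sand): v = 21.6×0.016/0.32 = 1.080 m/d, t = 234/1.080 = 216.7 d
Unit 2 (silty sand): v = 0.676×0.016/0.42 = 0.02575 m/d, t = 234/0.02575 = 9087 d
t(silty sand) / t(medium sand) = 9087/216.7 = 41.9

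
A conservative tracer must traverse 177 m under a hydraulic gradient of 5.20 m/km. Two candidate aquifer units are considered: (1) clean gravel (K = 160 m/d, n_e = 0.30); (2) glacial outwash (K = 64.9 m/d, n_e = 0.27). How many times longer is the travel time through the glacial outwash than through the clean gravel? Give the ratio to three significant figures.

2.22

Unit 1 (clean gravel): v = 160×0.0052/0.30 = 2.773 m/d, t = 177/2.773 = 63.82 d
Unit 2 (glacial outwash): v = 64.9×0.0052/0.27 = 1.250 m/d, t = 177/1.250 = 141.6 d
t(glacial outwash) / t(clean gravel) = 141.6/63.82 = 2.22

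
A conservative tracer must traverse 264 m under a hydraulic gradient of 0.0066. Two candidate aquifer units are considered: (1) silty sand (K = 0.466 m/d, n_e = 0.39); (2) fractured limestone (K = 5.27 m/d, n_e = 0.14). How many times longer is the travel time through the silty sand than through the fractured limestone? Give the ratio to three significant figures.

31.5

Unit 1 (silty sand): v = 0.466×0.0066/0.39 = 0.007886 m/d, t = 264/0.007886 = 33480 d
Unit 2 (fractured limestone): v = 5.27×0.0066/0.14 = 0.2484 m/d, t = 264/0.2484 = 1063 d
t(silty sand) / t(fractured limestone) = 33480/1063 = 31.5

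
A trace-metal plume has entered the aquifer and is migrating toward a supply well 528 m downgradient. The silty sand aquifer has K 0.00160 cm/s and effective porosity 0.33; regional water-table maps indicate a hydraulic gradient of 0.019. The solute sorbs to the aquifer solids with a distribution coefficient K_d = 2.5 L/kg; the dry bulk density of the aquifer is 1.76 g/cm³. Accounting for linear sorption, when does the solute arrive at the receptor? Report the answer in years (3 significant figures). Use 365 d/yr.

K = 0.00160 cm/s × 864 = 1.382 m/d
Specific discharge q = 1.382 × 0.019 = 0.02627 m/d
Average linear velocity = 0.02627 / 0.33 = 0.07959 m/d
Retardation R = 1 + ρ_b·K_d/n = 1 + 1.76×2.5/0.33 = 14.33
Contaminant velocity v_c = v/R = 0.07959/14.33 = 0.005553 m/d
t = L/v_c = 528/0.005553 = 95080 d
   = 95080/365 = 261 yr

261 years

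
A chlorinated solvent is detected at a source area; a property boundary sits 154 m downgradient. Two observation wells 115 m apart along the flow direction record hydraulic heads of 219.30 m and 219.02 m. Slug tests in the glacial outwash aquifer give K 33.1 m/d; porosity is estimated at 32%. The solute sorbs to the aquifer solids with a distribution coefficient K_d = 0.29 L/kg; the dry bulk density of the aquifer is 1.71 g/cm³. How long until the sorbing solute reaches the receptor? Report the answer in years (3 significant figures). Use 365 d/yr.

Hydraulic gradient i = (219.30 − 219.02) / 115 = 0.28 / 115 = 0.002435
q = Ki = 33.1 × 0.002435 = 0.08059 m/d
v_s = q/n_e = 0.08059/0.32 = 0.2518 m/d
Retardation R = 1 + ρ_b·K_d/n = 1 + 1.71×0.29/0.32 = 2.550
Contaminant velocity v_c = v/R = 0.2518/2.550 = 0.09878 m/d
t = L/v_c = 154/0.09878 = 1559 d
   = 1559/365 = 4.27 yr

4.27 years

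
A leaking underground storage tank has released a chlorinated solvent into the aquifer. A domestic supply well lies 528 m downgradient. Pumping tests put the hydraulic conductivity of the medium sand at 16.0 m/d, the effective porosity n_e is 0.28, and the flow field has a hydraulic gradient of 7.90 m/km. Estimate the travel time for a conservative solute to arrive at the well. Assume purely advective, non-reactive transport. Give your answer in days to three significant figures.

1170 days

q = Ki = 16.0 × 0.0079 = 0.1264 m/d
Average linear velocity = 0.1264 / 0.28 = 0.4514 m/d
t = L / v = 528 / 0.4514 = 1170 d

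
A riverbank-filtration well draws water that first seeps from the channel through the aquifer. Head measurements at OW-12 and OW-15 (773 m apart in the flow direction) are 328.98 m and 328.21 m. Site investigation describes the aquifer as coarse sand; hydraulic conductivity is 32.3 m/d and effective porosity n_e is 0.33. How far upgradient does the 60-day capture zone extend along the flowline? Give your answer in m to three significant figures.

Hydraulic gradient i = (328.98 − 328.21) / 773 = 0.77 / 773 = 9.961e-4
Darcy flux q = K·i = 32.3 × 9.961e-4 = 0.03217 m/d
Seepage velocity v = q / n = 0.03217 / 0.33 = 0.09750 m/d
L = v × T = 0.09750 × 60 = 5.850 m

5.85 m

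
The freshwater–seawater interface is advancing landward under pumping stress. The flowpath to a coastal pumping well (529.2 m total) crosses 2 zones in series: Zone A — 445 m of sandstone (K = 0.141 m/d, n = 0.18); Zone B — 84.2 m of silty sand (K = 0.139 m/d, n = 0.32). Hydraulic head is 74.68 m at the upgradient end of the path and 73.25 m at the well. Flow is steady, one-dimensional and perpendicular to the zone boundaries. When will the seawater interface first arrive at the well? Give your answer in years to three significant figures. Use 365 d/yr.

771 years

Total head drop ΔH = 74.68 − 73.25 = 1.43 m
Steady 1-D flow in series ⇒ the Darcy flux q is identical in every zone and the zone head losses add (resistances L/K in series).
Σ(L/K) = 445/0.141 + 84.2/0.139 = 3156 + 605.8 = 3762 d
q = ΔH / Σ(L/K) = 1.43 / 3762 = 3.801e-4 m/d (same in every zone)
Zone A: v = q/n = 3.801e-4/0.18 = 0.002112 m/d → t_A = 445/0.002112 = 210700 d
Zone B: v = q/n = 3.801e-4/0.32 = 0.001188 m/d → t_B = 84.2/0.001188 = 70880 d
Total t = 210700 + 70880 = 281600 d
   = 281600 / 365 = 771 yr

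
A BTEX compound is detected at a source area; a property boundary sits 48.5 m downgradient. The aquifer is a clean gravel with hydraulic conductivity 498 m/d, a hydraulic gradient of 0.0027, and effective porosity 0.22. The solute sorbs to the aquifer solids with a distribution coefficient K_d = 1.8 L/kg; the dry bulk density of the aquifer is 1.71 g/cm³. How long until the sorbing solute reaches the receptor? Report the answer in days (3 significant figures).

q = Ki = 498 × 0.0027 = 1.345 m/d
v = Ki/n = 498·0.0027/0.22 = 6.112 m/d
Retardation R = 1 + ρ_b·K_d/n = 1 + 1.71×1.8/0.22 = 14.99
Contaminant velocity v_c = v/R = 6.112/14.99 = 0.4077 m/d
t = L/v_c = 48.5/0.4077 = 119.0 d

119 days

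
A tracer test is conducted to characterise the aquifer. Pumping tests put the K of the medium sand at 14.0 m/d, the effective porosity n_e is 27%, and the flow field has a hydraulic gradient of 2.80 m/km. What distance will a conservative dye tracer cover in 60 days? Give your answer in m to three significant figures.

8.71 m

Specific discharge q = 14.0 × 0.0028 = 0.03920 m/d
v_s = q/n_e = 0.03920/0.27 = 0.1452 m/d
L = v × T = 0.1452 × 60 = 8.711 m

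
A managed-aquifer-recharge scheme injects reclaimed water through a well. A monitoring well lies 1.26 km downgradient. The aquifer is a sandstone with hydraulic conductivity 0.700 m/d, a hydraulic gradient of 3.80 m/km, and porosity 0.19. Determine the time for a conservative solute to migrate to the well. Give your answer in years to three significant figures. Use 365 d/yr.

247 years

q = Ki = 0.700 × 0.0038 = 0.002660 m/d
v_s = q/n_e = 0.002660/0.19 = 0.01400 m/d
L = 1.26 km = 1260 m
t = L / v = 1260 / 0.01400 = 90000 d
   = 90000 / 365 = 247 yr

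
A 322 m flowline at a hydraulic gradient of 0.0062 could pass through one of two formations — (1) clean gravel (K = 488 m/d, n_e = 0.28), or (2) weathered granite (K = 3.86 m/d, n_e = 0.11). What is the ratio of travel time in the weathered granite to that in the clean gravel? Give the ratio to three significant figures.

Unit 1 (clean gravel): v = 488×0.0062/0.28 = 10.81 m/d, t = 322/10.81 = 29.80 d
Unit 2 (weathered granite): v = 3.86×0.0062/0.11 = 0.2176 m/d, t = 322/0.2176 = 1480 d
t(weathered granite) / t(clean gravel) = 1480/29.80 = 49.7

49.7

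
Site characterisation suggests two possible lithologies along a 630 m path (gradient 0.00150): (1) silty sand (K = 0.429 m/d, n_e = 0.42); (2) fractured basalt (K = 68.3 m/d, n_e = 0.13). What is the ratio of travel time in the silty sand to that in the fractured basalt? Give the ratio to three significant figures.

Unit 1 (silty sand): v = 0.429×0.0015/0.42 = 0.001532 m/d, t = 630/0.001532 = 411200 d
Unit 2 (fractured basalt): v = 68.3×0.0015/0.13 = 0.7881 m/d, t = 630/0.7881 = 799.4 d
t(silty sand) / t(fractured basalt) = 411200/799.4 = 514

514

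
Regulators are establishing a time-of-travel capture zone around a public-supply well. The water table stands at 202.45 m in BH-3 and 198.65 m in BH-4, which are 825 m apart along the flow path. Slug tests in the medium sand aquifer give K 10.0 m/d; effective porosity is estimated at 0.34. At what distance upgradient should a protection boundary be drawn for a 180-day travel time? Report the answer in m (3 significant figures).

24.4 m

Hydraulic gradient i = (202.45 − 198.65) / 825 = 3.80 / 825 = 0.004606
q = Ki = 10.0 × 0.004606 = 0.04606 m/d
v_s = q/n_e = 0.04606/0.34 = 0.1355 m/d
L = v × T = 0.1355 × 180 = 24.39 m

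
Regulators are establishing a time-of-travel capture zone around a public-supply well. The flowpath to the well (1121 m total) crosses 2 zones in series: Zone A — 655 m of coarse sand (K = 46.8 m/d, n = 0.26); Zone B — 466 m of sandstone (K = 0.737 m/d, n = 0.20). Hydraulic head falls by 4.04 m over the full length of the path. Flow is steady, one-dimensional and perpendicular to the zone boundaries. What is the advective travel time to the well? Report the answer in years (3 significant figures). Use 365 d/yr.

Steady 1-D flow in series ⇒ the Darcy flux q is identical in every zone and the zone head losses add (resistances L/K in series).
Σ(L/K) = 655/46.8 + 466/0.737 = 14.00 + 632.3 = 646.3 d
q = ΔH / Σ(L/K) = 4.04 / 646.3 = 0.006251 m/d (same in every zone)
Zone A: v = q/n = 0.006251/0.26 = 0.02404 m/d → t_A = 655/0.02404 = 27240 d
Zone B: v = q/n = 0.006251/0.20 = 0.03126 m/d → t_B = 466/0.03126 = 14910 d
Total t = 27240 + 14910 = 42150 d
   = 42150 / 365 = 115 yr

115 years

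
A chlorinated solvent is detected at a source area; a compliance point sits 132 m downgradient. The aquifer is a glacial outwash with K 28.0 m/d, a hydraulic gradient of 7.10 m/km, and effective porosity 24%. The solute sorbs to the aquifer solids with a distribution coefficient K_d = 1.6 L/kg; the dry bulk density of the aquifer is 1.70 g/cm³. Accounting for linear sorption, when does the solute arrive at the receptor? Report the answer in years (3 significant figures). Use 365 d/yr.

q = Ki = 28.0 × 0.0071 = 0.1988 m/d
Average linear velocity = 0.1988 / 0.24 = 0.8283 m/d
Retardation R = 1 + ρ_b·K_d/n = 1 + 1.70×1.6/0.24 = 12.33
Contaminant velocity v_c = v/R = 0.8283/12.33 = 0.06716 m/d
t = L/v_c = 132/0.06716 = 1965 d
   = 1965/365 = 5.38 yr

5.38 years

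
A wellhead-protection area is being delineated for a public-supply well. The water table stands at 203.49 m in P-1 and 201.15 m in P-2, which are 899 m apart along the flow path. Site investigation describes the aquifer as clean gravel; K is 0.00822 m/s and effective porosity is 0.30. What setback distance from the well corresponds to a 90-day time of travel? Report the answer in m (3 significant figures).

Hydraulic gradient i = (203.49 − 201.15) / 899 = 2.34 / 899 = 0.002603
K = 0.00822 m/s × 86400 s/d = 710.2 m/d
Darcy flux q = K·i = 710.2 × 0.002603 = 1.849 m/d
Average linear velocity = 1.849 / 0.30 = 6.162 m/d
L = v × T = 6.162 × 90 = 554.6 m

555 m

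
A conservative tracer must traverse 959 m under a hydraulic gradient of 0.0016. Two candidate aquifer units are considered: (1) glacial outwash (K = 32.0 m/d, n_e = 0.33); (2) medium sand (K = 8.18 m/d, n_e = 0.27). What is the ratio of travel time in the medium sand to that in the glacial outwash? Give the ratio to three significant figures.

3.20

Unit 1 (glacial outwash): v = 32.0×0.0016/0.33 = 0.1552 m/d, t = 959/0.1552 = 6181 d
Unit 2 (medium sand): v = 8.18×0.0016/0.27 = 0.04847 m/d, t = 959/0.04847 = 19780 d
t(medium sand) / t(glacial outwash) = 19780/6181 = 3.20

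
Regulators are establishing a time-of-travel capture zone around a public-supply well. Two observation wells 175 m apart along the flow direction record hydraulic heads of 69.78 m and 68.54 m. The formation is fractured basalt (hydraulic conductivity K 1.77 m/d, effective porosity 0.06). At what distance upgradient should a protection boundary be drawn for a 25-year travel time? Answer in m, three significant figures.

1910 m

Hydraulic gradient i = (69.78 − 68.54) / 175 = 1.24 / 175 = 0.007086
Darcy flux q = K·i = 1.77 × 0.007086 = 0.01254 m/d
Seepage velocity v = q / n = 0.01254 / 0.06 = 0.2090 m/d
T = 25 yr × 365 = 9125 d
L = v × T = 0.2090 × 9125 = 1907 m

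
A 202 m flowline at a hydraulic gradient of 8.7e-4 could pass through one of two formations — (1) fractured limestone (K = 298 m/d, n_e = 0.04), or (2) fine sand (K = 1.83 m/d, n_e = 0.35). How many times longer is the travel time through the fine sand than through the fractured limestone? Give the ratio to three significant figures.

1420

Unit 1 (fractured limestone): v = 298×8.7e-4/0.04 = 6.482 m/d, t = 202/6.482 = 31.17 d
Unit 2 (fine sand): v = 1.83×8.7e-4/0.35 = 0.004549 m/d, t = 202/0.004549 = 44410 d
t(fine sand) / t(fractured limestone) = 44410/31.17 = 1420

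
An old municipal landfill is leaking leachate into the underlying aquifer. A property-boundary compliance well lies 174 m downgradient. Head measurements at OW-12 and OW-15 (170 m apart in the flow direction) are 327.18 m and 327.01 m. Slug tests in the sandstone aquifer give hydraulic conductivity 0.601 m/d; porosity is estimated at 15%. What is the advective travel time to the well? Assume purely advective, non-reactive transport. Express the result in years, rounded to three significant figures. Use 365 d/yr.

119 years

Hydraulic gradient i = (327.18 − 327.01) / 170 = 0.17 / 170 = 0.001000
Darcy flux q = K·i = 0.601 × 0.001000 = 6.010e-4 m/d
v_s = q/n_e = 6.010e-4/0.15 = 0.004007 m/d
t = L / v = 174 / 0.004007 = 43430 d
   = 43430 / 365 = 119 yr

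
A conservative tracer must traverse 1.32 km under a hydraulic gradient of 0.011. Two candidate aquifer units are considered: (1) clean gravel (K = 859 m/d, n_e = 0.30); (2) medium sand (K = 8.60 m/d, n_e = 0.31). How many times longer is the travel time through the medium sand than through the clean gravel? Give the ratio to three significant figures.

Unit 1 (clean gravel): v = 859×0.011/0.30 = 31.50 m/d, t = 1320/31.50 = 41.91 d
Unit 2 (medium sand): v = 8.60×0.011/0.31 = 0.3052 m/d, t = 1320/0.3052 = 4326 d
t(medium sand) / t(clean gravel) = 4326/41.91 = 103

103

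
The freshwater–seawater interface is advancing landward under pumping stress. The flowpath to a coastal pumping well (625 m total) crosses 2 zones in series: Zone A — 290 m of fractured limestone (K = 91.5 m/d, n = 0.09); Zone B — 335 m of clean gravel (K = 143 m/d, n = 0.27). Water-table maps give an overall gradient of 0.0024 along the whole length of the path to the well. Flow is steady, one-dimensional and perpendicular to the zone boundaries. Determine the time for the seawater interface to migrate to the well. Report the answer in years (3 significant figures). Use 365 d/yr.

1.17 years

Steady 1-D flow in series ⇒ the Darcy flux q is identical in every zone and the zone head losses add (resistances L/K in series).
Σ(L/K) = 290/91.5 + 335/143 = 3.169 + 2.343 = 5.512 d
K_eq = L_total / Σ(L/K) = 625 / 5.512 = 113.4 m/d
q = K_eq · i = 113.4 × 0.0024 = 0.2721 m/d (same in every zone)
Zone A: v = q/n = 0.2721/0.09 = 3.024 m/d → t_A = 290/3.024 = 95.91 d
Zone B: v = q/n = 0.2721/0.27 = 1.008 m/d → t_B = 335/1.008 = 332.4 d
Total t = 95.91 + 332.4 = 428.3 d
   = 428.3 / 365 = 1.17 yr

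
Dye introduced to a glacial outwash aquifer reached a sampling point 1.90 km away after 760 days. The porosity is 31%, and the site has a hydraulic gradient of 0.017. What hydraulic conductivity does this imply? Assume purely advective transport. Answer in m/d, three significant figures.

L = 1.90 km = 1900 m
v = L / t = 1900 / 760 = 2.500 m/d
K = v · n / i = 2.500 × 0.31 / 0.017 = 45.6 m/d

45.6 m/d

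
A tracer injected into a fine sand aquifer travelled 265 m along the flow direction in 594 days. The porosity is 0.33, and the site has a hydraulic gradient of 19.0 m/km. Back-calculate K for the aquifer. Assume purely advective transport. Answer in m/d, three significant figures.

v = L / t = 265 / 594 = 0.4461 m/d
K = v · n / i = 0.4461 × 0.33 / 0.019 = 7.75 m/d

7.75 m/d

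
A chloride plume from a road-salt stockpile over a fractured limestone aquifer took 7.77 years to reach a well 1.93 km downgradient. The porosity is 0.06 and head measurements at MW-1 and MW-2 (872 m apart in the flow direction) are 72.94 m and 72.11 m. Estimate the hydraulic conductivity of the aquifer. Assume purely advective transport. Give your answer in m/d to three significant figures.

Hydraulic gradient i = (72.94 − 72.11) / 872 = 0.83 / 872 = 9.518e-4
t = 7.77 years = 2836 d
L = 1.93 km = 1930 m
v = L / t = 1930 / 2836 = 0.6805 m/d
K = v · n / i = 0.6805 × 0.06 / 9.518e-4 = 42.9 m/d

42.9 m/d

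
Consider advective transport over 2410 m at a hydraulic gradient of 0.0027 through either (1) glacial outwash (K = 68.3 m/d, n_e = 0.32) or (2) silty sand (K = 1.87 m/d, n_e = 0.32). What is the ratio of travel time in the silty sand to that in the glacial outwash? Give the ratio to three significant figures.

36.5

Unit 1 (glacial outwash): v = 68.3×0.0027/0.32 = 0.5763 m/d, t = 2410/0.5763 = 4182 d
Unit 2 (silty sand): v = 1.87×0.0027/0.32 = 0.01578 m/d, t = 2410/0.01578 = 152700 d
t(silty sand) / t(glacial outwash) = 152700/4182 = 36.5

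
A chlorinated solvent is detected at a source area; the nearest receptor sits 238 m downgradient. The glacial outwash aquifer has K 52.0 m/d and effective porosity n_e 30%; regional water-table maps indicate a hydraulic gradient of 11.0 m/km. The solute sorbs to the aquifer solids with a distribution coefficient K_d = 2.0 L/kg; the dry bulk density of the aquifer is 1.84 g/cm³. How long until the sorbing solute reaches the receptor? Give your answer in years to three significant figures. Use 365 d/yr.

4.54 years

Darcy flux q = K·i = 52.0 × 0.011 = 0.5720 m/d
v_s = q/n_e = 0.5720/0.30 = 1.907 m/d
Retardation R = 1 + ρ_b·K_d/n = 1 + 1.84×2.0/0.30 = 13.27
Contaminant velocity v_c = v/R = 1.907/13.27 = 0.1437 m/d
t = L/v_c = 238/0.1437 = 1656 d
   = 1656/365 = 4.54 yr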